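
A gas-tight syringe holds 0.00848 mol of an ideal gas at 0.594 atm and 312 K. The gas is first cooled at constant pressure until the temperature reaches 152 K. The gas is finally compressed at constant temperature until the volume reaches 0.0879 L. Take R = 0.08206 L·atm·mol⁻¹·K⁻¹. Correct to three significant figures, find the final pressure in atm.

P₃ ≈ 1.20 atm

From PV = nRT: V₁ = nRT₁/P₁ = 0.3655 L.
P constant ⇒ V ∝ T: P₂ = P₁; V₂ = V₁·(T₂/T₁) = 0.1781 L.
T constant ⇒ Boyle's law P V = const: T₃ = T₂; P₃ = P₂·(V₂/V₃) = 1.203 atm.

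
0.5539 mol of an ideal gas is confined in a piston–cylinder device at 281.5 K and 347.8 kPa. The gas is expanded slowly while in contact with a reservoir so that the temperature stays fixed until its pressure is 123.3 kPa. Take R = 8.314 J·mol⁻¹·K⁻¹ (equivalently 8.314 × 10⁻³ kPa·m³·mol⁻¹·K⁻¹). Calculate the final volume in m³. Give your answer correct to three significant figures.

V₂ ≈ 0.0105 m³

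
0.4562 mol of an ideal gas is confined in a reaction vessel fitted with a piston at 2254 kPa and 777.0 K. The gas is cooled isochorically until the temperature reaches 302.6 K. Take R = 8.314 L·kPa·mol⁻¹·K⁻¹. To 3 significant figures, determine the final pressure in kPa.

P₂ ≈ 878 kPa

From PV = nRT: V₁ = nRT₁/P₁ = 1.307 L.
V constant ⇒ P ∝ T: V₂ = V₁; P₂ = P₁·(T₂/T₁) = 877.8 kPa.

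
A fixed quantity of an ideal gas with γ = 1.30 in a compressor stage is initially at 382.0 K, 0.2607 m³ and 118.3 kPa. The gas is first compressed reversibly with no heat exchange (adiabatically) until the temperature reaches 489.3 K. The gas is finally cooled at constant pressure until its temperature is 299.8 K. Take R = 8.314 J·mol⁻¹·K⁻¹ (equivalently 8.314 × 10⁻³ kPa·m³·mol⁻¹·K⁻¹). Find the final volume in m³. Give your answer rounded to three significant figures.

Adiabatic (γ = 1.30), T V^(γ−1) and P V^γ constant: P₂ = P₁·(T₂/T₁)^(γ/(γ−1)) = 345.8 kPa; V₂ = V₁·(T₁/T₂)^(1/(γ−1)) = 0.1142 m³.
Isobaric, so V/T is constant: P₃ = P₂; V₃ = V₂·(T₃/T₂) = 0.06999 m³.

V₃ ≈ 0.0700 m³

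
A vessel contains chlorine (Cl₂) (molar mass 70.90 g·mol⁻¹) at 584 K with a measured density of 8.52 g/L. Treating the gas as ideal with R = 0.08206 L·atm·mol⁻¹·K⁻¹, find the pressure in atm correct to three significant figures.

P ≈ 5.76 atm

ρ = PM/(RT) ⇒ P = ρRT/M = (8.52 × 0.08206 × 584.0) / 70.90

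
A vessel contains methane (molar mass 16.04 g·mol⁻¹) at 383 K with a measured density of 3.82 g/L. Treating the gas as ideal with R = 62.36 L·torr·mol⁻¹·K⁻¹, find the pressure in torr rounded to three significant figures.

ρ = PM/(RT) ⇒ P = ρRT/M = (3.82 × 62.36 × 383.0) / 16.04

P ≈ 5.69e+03 torr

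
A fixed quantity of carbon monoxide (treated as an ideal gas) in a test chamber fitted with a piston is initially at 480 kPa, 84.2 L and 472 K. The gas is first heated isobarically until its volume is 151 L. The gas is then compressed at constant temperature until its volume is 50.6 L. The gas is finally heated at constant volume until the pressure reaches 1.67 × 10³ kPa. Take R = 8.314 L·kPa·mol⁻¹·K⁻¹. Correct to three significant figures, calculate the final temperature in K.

T₄ ≈ 987 K

Isobaric, so V/T is constant: P₂ = P₁; T₂ = T₁·(V₂/V₁) = 846.5 K.
Isothermal, so P V is constant: T₃ = T₂; P₃ = P₂·(V₂/V₃) = 1432 kPa.
Isochoric, so P/T is constant: V₄ = V₃; T₄ = T₃·(P₄/P₃) = 986.9 K.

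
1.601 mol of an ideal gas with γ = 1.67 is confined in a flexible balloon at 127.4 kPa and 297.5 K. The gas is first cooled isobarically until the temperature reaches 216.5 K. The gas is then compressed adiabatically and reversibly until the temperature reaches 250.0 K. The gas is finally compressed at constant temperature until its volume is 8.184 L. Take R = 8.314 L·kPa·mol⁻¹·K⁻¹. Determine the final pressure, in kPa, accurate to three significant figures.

P₄ ≈ 407 kPa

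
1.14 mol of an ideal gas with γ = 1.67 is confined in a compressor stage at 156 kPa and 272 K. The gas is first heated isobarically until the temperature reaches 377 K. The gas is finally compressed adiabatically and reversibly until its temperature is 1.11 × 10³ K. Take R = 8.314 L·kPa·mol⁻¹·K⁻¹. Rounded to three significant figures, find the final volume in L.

From PV = nRT: V₁ = nRT₁/P₁ = 16.53 L.
Isobaric, so V/T is constant: P₂ = P₁; V₂ = V₁·(T₂/T₁) = 22.91 L.
Adiabatic (γ = 1.67), T V^(γ−1) and P V^γ constant: P₃ = P₂·(T₃/T₂)^(γ/(γ−1)) = 2302 kPa; V₃ = V₂·(T₂/T₃)^(1/(γ−1)) = 4.570 L.

V₃ ≈ 4.57 L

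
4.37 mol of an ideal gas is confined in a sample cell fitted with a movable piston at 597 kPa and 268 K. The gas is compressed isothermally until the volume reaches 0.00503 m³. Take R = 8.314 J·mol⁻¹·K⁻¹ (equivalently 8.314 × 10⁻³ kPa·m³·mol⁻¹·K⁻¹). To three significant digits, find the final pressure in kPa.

P₂ ≈ 1.94e+03 kPa

From PV = nRT: V₁ = nRT₁/P₁ = 0.01631 m³.
T constant ⇒ Boyle's law P V = const: T₂ = T₁; P₂ = P₁·(V₁/V₂) = 1936 kPa.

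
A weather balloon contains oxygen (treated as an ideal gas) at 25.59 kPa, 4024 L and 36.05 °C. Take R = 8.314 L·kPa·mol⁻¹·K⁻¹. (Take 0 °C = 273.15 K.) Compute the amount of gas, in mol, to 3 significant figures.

Convert: T = 309.20 K.
PV = nRT ⇒ n = PV/(RT) = (25.59 × 4024) / (8.314 × 309.20)

n ≈ 40.1 mol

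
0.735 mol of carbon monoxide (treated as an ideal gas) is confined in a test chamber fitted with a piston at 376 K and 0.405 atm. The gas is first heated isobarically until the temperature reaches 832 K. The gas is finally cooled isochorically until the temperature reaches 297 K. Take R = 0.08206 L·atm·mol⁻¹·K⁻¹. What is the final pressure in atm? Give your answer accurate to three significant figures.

P₃ ≈ 0.145 atm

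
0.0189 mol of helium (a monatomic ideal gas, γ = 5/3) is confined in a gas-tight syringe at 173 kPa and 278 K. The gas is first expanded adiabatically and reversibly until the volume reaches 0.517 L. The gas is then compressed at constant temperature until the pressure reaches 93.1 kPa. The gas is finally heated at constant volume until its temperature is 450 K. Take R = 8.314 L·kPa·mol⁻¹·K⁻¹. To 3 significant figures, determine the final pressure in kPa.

P₄ ≈ 243 kPa

From PV = nRT: V₁ = nRT₁/P₁ = 0.2525 L.
Reversible adiabatic, γ = 5/3: T₂ = T₁·(V₁/V₂)^(γ−1) = 172.4 K; P₂ = P₁·(V₁/V₂)^γ = 52.40 kPa.
Isothermal, so P V is constant: T₃ = T₂; V₃ = V₂·(P₂/P₃) = 0.2910 L.
V constant ⇒ P ∝ T: V₄ = V₃; P₄ = P₃·(T₄/T₃) = 243.0 kPa.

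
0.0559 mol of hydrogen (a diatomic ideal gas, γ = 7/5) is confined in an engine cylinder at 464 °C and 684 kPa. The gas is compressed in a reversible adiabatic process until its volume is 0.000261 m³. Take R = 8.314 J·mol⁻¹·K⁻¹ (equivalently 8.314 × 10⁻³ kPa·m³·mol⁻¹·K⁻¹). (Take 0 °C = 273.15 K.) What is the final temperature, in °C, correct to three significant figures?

T₂ ≈ 684 °C

Convert: T₁ = 737.1 K.
From PV = nRT: V₁ = nRT₁/P₁ = 0.0005009 m³.
Reversible adiabatic, γ = 7/5: T₂ = T₁·(V₁/V₂)^(γ−1) = 956.7 K; P₂ = P₁·(V₁/V₂)^γ = 1704 kPa.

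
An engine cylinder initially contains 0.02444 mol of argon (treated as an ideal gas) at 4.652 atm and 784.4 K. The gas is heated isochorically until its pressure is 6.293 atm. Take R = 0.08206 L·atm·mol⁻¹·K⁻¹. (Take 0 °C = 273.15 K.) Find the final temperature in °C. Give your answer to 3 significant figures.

T₂ ≈ 788 °C

From PV = nRT: V₁ = nRT₁/P₁ = 0.3382 L.
Isochoric, so P/T is constant: V₂ = V₁; T₂ = T₁·(P₂/P₁) = 1061 K.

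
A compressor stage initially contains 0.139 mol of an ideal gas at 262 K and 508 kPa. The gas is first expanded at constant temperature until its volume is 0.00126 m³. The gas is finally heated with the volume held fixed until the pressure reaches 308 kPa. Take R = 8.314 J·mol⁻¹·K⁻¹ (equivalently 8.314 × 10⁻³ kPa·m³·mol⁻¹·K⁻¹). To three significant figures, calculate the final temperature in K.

T₃ ≈ 336 K

From PV = nRT: V₁ = nRT₁/P₁ = 0.0005960 m³.
Isothermal, so P V is constant: T₂ = T₁; P₂ = P₁·(V₁/V₂) = 240.3 kPa.
Isochoric, so P/T is constant: V₃ = V₂; T₃ = T₂·(P₃/P₂) = 335.8 K.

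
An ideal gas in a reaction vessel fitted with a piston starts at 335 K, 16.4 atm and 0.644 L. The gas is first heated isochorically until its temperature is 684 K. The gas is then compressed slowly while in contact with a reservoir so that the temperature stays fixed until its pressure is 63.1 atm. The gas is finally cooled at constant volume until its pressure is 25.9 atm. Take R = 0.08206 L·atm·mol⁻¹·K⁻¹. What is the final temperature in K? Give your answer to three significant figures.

V constant ⇒ P ∝ T: V₂ = V₁; P₂ = P₁·(T₂/T₁) = 33.49 atm.
Isothermal, so P V is constant: T₃ = T₂; V₃ = V₂·(P₂/P₃) = 0.3418 L.
Isochoric, so P/T is constant: V₄ = V₃; T₄ = T₃·(P₄/P₃) = 280.8 K.

T₄ ≈ 281 K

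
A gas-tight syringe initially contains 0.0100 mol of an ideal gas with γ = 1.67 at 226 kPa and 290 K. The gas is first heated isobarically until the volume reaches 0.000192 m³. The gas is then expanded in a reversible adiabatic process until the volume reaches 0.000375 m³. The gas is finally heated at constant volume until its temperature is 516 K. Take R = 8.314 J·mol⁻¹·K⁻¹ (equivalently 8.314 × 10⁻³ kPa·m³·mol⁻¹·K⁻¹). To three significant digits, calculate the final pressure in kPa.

From PV = nRT: V₁ = nRT₁/P₁ = 0.0001067 m³.
P constant ⇒ V ∝ T: P₂ = P₁; T₂ = T₁·(V₂/V₁) = 521.9 K.
Reversible adiabatic, γ = 1.67: T₃ = T₂·(V₂/V₃)^(γ−1) = 333.3 K; P₃ = P₂·(V₂/V₃)^γ = 73.89 kPa.
Isochoric, so P/T is constant: V₄ = V₃; P₄ = P₃·(T₄/T₃) = 114.4 kPa.

P₄ ≈ 114 kPa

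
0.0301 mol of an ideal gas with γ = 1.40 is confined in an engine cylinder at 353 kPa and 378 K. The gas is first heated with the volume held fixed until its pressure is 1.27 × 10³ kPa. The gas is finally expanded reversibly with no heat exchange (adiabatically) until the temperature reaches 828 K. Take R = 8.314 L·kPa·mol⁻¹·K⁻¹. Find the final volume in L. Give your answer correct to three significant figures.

V₃ ≈ 0.926 L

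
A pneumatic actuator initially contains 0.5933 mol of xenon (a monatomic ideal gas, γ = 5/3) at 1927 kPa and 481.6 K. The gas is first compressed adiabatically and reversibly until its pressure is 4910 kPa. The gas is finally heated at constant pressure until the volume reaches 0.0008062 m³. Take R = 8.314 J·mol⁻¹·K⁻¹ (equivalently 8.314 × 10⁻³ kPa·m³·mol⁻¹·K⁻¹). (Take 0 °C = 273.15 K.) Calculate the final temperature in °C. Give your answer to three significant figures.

From PV = nRT: V₁ = nRT₁/P₁ = 0.001233 m³.
Reversible adiabatic, γ = 5/3: T₂ = T₁·(P₂/P₁)^((γ−1)/γ) = 700.1 K; V₂ = V₁·(P₁/P₂)^(1/γ) = 0.0007033 m³.
P constant ⇒ V ∝ T: P₃ = P₂; T₃ = T₂·(V₃/V₂) = 802.5 K.

T₃ ≈ 529 °C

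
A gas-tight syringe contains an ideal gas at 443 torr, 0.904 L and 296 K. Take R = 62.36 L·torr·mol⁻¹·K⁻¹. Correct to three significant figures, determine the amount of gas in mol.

n ≈ 0.0217 mol

PV = nRT ⇒ n = PV/(RT) = (443 × 0.904) / (62.36 × 296)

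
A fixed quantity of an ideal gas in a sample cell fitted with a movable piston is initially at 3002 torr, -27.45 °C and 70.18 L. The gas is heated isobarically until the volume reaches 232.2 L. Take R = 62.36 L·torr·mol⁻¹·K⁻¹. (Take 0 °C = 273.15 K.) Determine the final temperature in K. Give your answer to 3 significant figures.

Convert: T₁ = 245.7 K.
Isobaric, so V/T is constant: P₂ = P₁; T₂ = T₁·(V₂/V₁) = 812.9 K.

T₂ ≈ 813 K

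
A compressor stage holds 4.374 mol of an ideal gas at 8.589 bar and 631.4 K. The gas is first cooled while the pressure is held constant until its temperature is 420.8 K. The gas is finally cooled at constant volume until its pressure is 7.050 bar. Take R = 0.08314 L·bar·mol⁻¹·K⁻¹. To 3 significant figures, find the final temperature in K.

T₃ ≈ 345 K

From PV = nRT: V₁ = nRT₁/P₁ = 26.73 L.
Isobaric, so V/T is constant: P₂ = P₁; V₂ = V₁·(T₂/T₁) = 17.82 L.
V constant ⇒ P ∝ T: V₃ = V₂; T₃ = T₂·(P₃/P₂) = 345.4 K.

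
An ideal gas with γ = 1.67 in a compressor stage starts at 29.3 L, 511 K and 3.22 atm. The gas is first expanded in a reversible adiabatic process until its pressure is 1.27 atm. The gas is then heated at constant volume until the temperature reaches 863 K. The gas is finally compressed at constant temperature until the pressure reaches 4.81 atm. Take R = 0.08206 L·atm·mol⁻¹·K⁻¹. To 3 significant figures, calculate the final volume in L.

Adiabatic (γ = 1.67), T V^(γ−1) and P V^γ constant: T₂ = T₁·(P₂/P₁)^((γ−1)/γ) = 351.8 K; V₂ = V₁·(P₁/P₂)^(1/γ) = 51.15 L.
V constant ⇒ P ∝ T: V₃ = V₂; P₃ = P₂·(T₃/T₂) = 3.115 atm.
T constant ⇒ Boyle's law P V = const: T₄ = T₃; V₄ = V₃·(P₃/P₄) = 33.13 L.

V₄ ≈ 33.1 L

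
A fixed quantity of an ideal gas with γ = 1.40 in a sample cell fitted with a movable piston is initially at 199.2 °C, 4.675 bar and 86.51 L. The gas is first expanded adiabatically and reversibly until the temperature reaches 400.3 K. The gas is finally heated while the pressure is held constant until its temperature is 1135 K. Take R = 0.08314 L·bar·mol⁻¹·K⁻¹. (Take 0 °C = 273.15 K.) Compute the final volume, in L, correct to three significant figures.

V₃ ≈ 371 L

Convert: T₁ = 472.3 K.
Reversible adiabatic, γ = 1.40: P₂ = P₁·(T₂/T₁)^(γ/(γ−1)) = 2.619 bar; V₂ = V₁·(T₁/T₂)^(1/(γ−1)) = 130.8 L.
P constant ⇒ V ∝ T: P₃ = P₂; V₃ = V₂·(T₃/T₂) = 371.0 L.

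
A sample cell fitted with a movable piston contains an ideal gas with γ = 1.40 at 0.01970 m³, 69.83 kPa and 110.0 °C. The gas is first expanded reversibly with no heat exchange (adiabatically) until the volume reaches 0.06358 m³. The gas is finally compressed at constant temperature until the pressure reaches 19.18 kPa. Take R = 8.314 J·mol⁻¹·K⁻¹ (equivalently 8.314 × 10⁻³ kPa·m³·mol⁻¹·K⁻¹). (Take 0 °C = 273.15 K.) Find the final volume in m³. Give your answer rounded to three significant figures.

V₃ ≈ 0.0449 m³

Convert: T₁ = 383.1 K.
Reversible adiabatic, γ = 1.40: T₂ = T₁·(V₁/V₂)^(γ−1) = 239.8 K; P₂ = P₁·(V₁/V₂)^γ = 13.54 kPa.
Isothermal, so P V is constant: T₃ = T₂; V₃ = V₂·(P₂/P₃) = 0.04489 m³.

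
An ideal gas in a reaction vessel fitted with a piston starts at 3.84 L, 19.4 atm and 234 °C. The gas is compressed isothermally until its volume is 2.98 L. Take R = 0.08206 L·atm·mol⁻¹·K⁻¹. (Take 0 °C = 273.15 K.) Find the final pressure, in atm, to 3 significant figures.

Convert: T₁ = 507.1 K.
Isothermal, so P V is constant: T₂ = T₁; P₂ = P₁·(V₁/V₂) = 25.00 atm.

P₂ ≈ 25.0 atm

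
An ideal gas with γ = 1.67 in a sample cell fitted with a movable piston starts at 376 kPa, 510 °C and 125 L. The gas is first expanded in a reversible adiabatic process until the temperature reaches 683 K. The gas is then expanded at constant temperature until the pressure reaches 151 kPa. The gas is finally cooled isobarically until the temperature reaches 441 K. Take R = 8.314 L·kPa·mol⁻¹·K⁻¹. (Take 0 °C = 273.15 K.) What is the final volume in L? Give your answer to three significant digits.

Convert: T₁ = 783.1 K.
Adiabatic (γ = 1.67), T V^(γ−1) and P V^γ constant: P₂ = P₁·(T₂/T₁)^(γ/(γ−1)) = 267.3 kPa; V₂ = V₁·(T₁/T₂)^(1/(γ−1)) = 153.3 L.
Isothermal, so P V is constant: T₃ = T₂; V₃ = V₂·(P₂/P₃) = 271.5 L.
P constant ⇒ V ∝ T: P₄ = P₃; V₄ = V₃·(T₄/T₃) = 175.3 L.

V₄ ≈ 175 L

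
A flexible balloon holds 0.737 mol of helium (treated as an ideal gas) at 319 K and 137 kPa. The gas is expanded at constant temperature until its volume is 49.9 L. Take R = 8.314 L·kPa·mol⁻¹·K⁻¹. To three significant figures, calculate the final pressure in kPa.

P₂ ≈ 39.2 kPa

From PV = nRT: V₁ = nRT₁/P₁ = 14.27 L.
Isothermal, so P V is constant: T₂ = T₁; P₂ = P₁·(V₁/V₂) = 39.17 kPa.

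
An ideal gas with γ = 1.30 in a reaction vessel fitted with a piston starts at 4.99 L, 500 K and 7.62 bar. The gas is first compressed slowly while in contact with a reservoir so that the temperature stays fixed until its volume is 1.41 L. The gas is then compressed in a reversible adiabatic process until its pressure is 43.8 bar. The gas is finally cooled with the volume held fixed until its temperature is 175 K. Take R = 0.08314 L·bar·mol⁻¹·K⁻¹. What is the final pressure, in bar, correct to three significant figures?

P₄ ≈ 13.7 bar

Isothermal, so P V is constant: T₂ = T₁; P₂ = P₁·(V₁/V₂) = 26.97 bar.
Reversible adiabatic, γ = 1.30: T₃ = T₂·(P₃/P₂)^((γ−1)/γ) = 559.2 K; V₃ = V₂·(P₂/P₃)^(1/γ) = 0.9709 L.
Isochoric, so P/T is constant: V₄ = V₃; P₄ = P₃·(T₄/T₃) = 13.71 bar.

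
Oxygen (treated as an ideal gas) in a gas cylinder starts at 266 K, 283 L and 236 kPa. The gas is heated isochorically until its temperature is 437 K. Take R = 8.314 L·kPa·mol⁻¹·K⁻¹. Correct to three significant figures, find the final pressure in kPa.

Isochoric, so P/T is constant: V₂ = V₁; P₂ = P₁·(T₂/T₁) = 387.7 kPa.

P₂ ≈ 388 kPa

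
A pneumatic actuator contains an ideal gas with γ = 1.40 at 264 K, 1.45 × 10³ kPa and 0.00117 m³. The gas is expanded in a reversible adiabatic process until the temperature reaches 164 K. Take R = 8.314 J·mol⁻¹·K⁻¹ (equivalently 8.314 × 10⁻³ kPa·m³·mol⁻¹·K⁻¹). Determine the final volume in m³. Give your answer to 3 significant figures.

Reversible adiabatic, γ = 1.40: P₂ = P₁·(T₂/T₁)^(γ/(γ−1)) = 274.0 kPa; V₂ = V₁·(T₁/T₂)^(1/(γ−1)) = 0.003847 m³.

V₂ ≈ 0.00385 m³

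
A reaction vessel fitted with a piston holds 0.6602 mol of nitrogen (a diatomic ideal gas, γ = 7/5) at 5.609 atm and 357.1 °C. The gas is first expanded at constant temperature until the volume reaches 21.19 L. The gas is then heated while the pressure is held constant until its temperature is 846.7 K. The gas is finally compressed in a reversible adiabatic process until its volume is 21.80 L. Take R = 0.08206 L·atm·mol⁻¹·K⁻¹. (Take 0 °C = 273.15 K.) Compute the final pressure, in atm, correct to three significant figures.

Convert: T₁ = 630.2 K.
From PV = nRT: V₁ = nRT₁/P₁ = 6.087 L.
Isothermal, so P V is constant: T₂ = T₁; P₂ = P₁·(V₁/V₂) = 1.611 atm.
Isobaric, so V/T is constant: P₃ = P₂; V₃ = V₂·(T₃/T₂) = 28.47 L.
Reversible adiabatic, γ = 7/5: T₄ = T₃·(V₃/V₄)^(γ−1) = 942.1 K; P₄ = P₃·(V₃/V₄)^γ = 2.341 atm.

P₄ ≈ 2.34 atm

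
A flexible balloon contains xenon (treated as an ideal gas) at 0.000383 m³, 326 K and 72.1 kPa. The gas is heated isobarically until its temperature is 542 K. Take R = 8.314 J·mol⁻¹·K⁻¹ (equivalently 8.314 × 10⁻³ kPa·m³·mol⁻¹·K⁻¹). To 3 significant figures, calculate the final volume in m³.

V₂ ≈ 0.000637 m³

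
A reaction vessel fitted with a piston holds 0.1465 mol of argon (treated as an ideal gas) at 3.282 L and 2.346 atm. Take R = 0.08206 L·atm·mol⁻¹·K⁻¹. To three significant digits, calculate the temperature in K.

PV = nRT ⇒ T = PV/(nR) = (2.346 × 3.282) / (0.1465 × 0.08206)

T ≈ 640 K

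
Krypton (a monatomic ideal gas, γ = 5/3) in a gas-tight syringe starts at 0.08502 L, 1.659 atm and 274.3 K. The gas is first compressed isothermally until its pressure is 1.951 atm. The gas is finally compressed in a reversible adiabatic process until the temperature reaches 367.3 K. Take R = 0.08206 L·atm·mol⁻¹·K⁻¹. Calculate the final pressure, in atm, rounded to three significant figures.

T constant ⇒ Boyle's law P V = const: T₂ = T₁; V₂ = V₁·(P₁/P₂) = 0.07230 L.
Adiabatic (γ = 5/3), T V^(γ−1) and P V^γ constant: P₃ = P₂·(T₃/T₂)^(γ/(γ−1)) = 4.048 atm; V₃ = V₂·(T₂/T₃)^(1/(γ−1)) = 0.04666 L.

P₃ ≈ 4.05 atm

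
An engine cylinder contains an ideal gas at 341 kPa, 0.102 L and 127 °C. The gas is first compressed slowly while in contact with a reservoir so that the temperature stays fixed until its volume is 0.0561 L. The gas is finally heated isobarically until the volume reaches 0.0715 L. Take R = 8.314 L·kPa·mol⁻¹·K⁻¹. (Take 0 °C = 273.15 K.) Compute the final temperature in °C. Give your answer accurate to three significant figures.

T₃ ≈ 237 °C

Convert: T₁ = 400.1 K.
T constant ⇒ Boyle's law P V = const: T₂ = T₁; P₂ = P₁·(V₁/V₂) = 620.0 kPa.
Isobaric, so V/T is constant: P₃ = P₂; T₃ = T₂·(V₃/V₂) = 510.0 K.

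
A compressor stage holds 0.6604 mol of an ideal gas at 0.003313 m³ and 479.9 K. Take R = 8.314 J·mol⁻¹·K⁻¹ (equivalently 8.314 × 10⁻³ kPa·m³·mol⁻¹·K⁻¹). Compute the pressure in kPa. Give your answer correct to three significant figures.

PV = nRT ⇒ P = nRT/V = (0.6604 × 8.314 × 10⁻³ × 479.9) / 0.003313

P ≈ 795 kPa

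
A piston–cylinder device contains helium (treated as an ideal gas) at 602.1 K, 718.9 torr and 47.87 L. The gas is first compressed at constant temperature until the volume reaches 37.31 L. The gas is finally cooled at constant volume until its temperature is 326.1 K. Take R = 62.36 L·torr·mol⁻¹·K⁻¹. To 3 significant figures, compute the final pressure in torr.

T constant ⇒ Boyle's law P V = const: T₂ = T₁; P₂ = P₁·(V₁/V₂) = 922.4 torr.
V constant ⇒ P ∝ T: V₃ = V₂; P₃ = P₂·(T₃/T₂) = 499.6 torr.

P₃ ≈ 500 torr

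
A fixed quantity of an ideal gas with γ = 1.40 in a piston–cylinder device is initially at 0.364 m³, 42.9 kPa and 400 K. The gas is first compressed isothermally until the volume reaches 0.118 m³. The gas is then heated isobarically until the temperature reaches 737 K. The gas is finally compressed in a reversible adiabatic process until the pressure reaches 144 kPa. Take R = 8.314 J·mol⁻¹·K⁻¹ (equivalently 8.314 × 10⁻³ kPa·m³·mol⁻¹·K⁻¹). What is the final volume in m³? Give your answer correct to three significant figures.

V₄ ≈ 0.205 m³

T constant ⇒ Boyle's law P V = const: T₂ = T₁; P₂ = P₁·(V₁/V₂) = 132.3 kPa.
P constant ⇒ V ∝ T: P₃ = P₂; V₃ = V₂·(T₃/T₂) = 0.2174 m³.
Adiabatic (γ = 1.40), T V^(γ−1) and P V^γ constant: T₄ = T₃·(P₄/P₃)^((γ−1)/γ) = 755.0 K; V₄ = V₃·(P₃/P₄)^(1/γ) = 0.2047 m³.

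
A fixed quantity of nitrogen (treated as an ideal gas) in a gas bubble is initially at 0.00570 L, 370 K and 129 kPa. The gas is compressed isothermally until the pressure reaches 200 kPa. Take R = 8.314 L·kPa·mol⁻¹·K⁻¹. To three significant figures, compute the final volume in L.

V₂ ≈ 0.00368 L

Isothermal, so P V is constant: T₂ = T₁; V₂ = V₁·(P₁/P₂) = 0.003677 L.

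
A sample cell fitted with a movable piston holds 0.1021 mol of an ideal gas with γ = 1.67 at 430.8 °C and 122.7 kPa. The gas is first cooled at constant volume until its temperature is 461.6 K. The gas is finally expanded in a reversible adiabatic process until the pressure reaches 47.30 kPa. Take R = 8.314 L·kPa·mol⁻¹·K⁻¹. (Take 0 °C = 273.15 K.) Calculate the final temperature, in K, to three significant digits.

T₃ ≈ 373 K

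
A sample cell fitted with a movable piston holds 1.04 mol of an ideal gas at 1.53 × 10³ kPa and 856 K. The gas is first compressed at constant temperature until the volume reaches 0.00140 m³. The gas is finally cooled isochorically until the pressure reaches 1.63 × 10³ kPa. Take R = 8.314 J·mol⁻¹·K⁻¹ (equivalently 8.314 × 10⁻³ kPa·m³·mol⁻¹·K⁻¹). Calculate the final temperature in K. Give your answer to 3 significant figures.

T₃ ≈ 264 K

From PV = nRT: V₁ = nRT₁/P₁ = 0.004838 m³.
T constant ⇒ Boyle's law P V = const: T₂ = T₁; P₂ = P₁·(V₁/V₂) = 5287 kPa.
V constant ⇒ P ∝ T: V₃ = V₂; T₃ = T₂·(P₃/P₂) = 263.9 K.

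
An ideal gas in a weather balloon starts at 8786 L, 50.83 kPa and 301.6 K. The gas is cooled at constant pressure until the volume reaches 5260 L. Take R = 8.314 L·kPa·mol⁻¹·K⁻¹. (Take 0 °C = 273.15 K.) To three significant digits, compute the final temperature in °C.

P constant ⇒ V ∝ T: P₂ = P₁; T₂ = T₁·(V₂/V₁) = 180.6 K.

T₂ ≈ -92.6 °C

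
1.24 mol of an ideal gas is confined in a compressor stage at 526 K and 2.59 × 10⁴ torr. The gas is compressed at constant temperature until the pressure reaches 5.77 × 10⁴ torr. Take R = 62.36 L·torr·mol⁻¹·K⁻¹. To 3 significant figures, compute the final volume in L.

V₂ ≈ 0.705 L

From PV = nRT: V₁ = nRT₁/P₁ = 1.570 L.
Isothermal, so P V is constant: T₂ = T₁; V₂ = V₁·(P₁/P₂) = 0.7049 L.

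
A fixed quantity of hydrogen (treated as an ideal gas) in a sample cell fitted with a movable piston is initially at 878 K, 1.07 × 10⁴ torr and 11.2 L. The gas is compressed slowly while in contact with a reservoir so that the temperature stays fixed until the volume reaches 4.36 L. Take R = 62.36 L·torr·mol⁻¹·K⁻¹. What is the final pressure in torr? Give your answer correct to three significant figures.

P₂ ≈ 2.75e+04 torr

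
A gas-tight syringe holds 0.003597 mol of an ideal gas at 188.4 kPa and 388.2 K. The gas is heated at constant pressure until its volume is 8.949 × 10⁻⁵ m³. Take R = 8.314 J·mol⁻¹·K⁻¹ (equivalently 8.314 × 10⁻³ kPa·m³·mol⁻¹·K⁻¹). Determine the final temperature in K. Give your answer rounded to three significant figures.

T₂ ≈ 564 K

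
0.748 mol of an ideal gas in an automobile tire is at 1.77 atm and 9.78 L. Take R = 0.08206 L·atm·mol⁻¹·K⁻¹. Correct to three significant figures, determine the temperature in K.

PV = nRT ⇒ T = PV/(nR) = (1.77 × 9.78) / (0.748 × 0.08206)

T ≈ 282 K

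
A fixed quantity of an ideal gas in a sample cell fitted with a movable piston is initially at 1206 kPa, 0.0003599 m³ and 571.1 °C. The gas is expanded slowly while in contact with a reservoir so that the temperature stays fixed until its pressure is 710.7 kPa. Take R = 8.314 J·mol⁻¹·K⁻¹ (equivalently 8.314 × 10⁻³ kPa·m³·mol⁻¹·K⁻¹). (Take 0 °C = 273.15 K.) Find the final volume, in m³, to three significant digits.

V₂ ≈ 0.000611 m³

Convert: T₁ = 844.2 K.
Isothermal, so P V is constant: T₂ = T₁; V₂ = V₁·(P₁/P₂) = 0.0006107 m³.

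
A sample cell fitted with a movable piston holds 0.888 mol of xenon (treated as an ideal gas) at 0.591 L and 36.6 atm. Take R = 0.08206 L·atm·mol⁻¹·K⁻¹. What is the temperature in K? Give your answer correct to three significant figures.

T ≈ 297 K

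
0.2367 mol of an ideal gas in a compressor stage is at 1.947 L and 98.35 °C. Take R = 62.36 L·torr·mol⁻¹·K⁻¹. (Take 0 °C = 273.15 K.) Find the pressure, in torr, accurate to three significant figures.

P ≈ 2.82e+03 torr

Convert: T = 371.50 K.
PV = nRT ⇒ P = nRT/V = (0.2367 × 62.36 × 371.50) / 1.947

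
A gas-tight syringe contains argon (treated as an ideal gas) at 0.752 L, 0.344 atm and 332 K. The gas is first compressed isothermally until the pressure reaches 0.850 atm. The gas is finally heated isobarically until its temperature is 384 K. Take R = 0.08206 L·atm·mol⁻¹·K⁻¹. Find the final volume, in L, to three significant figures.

V₃ ≈ 0.352 L

Isothermal, so P V is constant: T₂ = T₁; V₂ = V₁·(P₁/P₂) = 0.3043 L.
Isobaric, so V/T is constant: P₃ = P₂; V₃ = V₂·(T₃/T₂) = 0.3520 L.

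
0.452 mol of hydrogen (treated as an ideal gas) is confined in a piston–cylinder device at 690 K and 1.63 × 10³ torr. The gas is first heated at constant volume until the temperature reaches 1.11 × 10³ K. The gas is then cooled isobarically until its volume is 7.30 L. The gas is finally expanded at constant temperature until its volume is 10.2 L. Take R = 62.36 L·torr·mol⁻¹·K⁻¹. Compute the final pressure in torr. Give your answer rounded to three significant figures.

From PV = nRT: V₁ = nRT₁/P₁ = 11.93 L.
Isochoric, so P/T is constant: V₂ = V₁; P₂ = P₁·(T₂/T₁) = 2622 torr.
Isobaric, so V/T is constant: P₃ = P₂; T₃ = T₂·(V₃/V₂) = 679.1 K.
T constant ⇒ Boyle's law P V = const: T₄ = T₃; P₄ = P₃·(V₃/V₄) = 1877 torr.

P₄ ≈ 1.88e+03 torr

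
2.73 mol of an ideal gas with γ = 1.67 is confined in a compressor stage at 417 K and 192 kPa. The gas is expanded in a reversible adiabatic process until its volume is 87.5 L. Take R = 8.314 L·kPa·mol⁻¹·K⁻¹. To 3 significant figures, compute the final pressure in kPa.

P₂ ≈ 73.6 kPa

From PV = nRT: V₁ = nRT₁/P₁ = 49.30 L.
Reversible adiabatic, γ = 1.67: T₂ = T₁·(V₁/V₂)^(γ−1) = 283.9 K; P₂ = P₁·(V₁/V₂)^γ = 73.64 kPa.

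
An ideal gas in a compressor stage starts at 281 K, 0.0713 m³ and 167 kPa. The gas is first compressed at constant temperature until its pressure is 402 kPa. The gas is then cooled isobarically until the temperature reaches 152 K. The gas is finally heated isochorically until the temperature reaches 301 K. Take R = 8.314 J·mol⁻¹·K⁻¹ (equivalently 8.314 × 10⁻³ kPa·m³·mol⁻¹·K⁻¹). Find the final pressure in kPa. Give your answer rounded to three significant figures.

T constant ⇒ Boyle's law P V = const: T₂ = T₁; V₂ = V₁·(P₁/P₂) = 0.02962 m³.
P constant ⇒ V ∝ T: P₃ = P₂; V₃ = V₂·(T₃/T₂) = 0.01602 m³.
Isochoric, so P/T is constant: V₄ = V₃; P₄ = P₃·(T₄/T₃) = 796.1 kPa.

P₄ ≈ 796 kPa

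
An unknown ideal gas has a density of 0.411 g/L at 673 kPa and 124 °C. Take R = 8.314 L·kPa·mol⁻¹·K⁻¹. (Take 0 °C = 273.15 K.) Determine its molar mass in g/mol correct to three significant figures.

M ≈ 2.02 g/mol

ρ = PM/(RT) ⇒ M = ρRT/P = (0.411 × 8.314 × 397.1) / 673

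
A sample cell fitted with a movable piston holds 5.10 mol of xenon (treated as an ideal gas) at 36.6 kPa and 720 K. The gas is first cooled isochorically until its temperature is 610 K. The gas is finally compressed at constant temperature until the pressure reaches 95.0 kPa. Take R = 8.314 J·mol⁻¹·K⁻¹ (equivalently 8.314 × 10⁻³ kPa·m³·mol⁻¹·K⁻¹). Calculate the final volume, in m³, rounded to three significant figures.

V₃ ≈ 0.272 m³

From PV = nRT: V₁ = nRT₁/P₁ = 0.8341 m³.
Isochoric, so P/T is constant: V₂ = V₁; P₂ = P₁·(T₂/T₁) = 31.01 kPa.
T constant ⇒ Boyle's law P V = const: T₃ = T₂; V₃ = V₂·(P₂/P₃) = 0.2723 m³.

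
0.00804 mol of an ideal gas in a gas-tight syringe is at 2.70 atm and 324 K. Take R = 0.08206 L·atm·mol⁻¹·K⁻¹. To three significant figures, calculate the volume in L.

V ≈ 0.0792 L

PV = nRT ⇒ V = nRT/P = (0.00804 × 0.08206 × 324) / 2.70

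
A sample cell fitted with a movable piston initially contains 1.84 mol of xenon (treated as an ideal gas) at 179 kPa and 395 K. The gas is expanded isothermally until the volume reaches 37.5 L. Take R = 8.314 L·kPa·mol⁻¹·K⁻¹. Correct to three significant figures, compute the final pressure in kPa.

P₂ ≈ 161 kPa

From PV = nRT: V₁ = nRT₁/P₁ = 33.76 L.
Isothermal, so P V is constant: T₂ = T₁; P₂ = P₁·(V₁/V₂) = 161.1 kPa.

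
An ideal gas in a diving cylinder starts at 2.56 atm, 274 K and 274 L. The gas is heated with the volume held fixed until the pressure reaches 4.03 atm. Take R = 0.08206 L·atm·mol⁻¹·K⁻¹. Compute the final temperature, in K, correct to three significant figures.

T₂ ≈ 431 K

Isochoric, so P/T is constant: V₂ = V₁; T₂ = T₁·(P₂/P₁) = 431.3 K.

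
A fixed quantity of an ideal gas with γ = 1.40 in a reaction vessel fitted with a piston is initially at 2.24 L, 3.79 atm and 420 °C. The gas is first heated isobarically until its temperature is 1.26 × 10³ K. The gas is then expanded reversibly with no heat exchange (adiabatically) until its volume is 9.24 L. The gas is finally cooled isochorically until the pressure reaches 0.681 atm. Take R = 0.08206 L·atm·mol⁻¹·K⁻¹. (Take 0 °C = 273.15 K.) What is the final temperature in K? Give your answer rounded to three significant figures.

T₄ ≈ 514 K

Convert: T₁ = 693.1 K.
Isobaric, so V/T is constant: P₂ = P₁; V₂ = V₁·(T₂/T₁) = 4.072 L.
Reversible adiabatic, γ = 1.40: T₃ = T₂·(V₂/V₃)^(γ−1) = 907.9 K; P₃ = P₂·(V₂/V₃)^γ = 1.203 atm.
Isochoric, so P/T is constant: V₄ = V₃; T₄ = T₃·(P₄/P₃) = 513.8 K.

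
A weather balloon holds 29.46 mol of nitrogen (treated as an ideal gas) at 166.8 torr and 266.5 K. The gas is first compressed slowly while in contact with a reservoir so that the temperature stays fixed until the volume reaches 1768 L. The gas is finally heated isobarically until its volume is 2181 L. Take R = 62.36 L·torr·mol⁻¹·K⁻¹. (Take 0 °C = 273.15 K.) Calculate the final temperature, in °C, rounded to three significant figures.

T₃ ≈ 55.6 °C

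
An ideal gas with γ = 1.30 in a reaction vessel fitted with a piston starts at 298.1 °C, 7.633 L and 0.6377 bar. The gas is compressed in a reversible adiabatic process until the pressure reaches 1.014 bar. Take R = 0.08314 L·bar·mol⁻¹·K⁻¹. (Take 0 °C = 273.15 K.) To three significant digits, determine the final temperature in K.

T₂ ≈ 636 K

Convert: T₁ = 571.2 K.
Adiabatic (γ = 1.30), T V^(γ−1) and P V^γ constant: T₂ = T₁·(P₂/P₁)^((γ−1)/γ) = 635.8 K; V₂ = V₁·(P₁/P₂)^(1/γ) = 5.343 L.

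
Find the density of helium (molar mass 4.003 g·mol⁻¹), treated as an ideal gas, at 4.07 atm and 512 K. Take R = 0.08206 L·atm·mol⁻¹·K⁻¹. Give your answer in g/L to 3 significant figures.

ρ ≈ 0.388 g/L

ρ = PM/(RT) = (4.07 × 4.003) / (0.08206 × 512.0)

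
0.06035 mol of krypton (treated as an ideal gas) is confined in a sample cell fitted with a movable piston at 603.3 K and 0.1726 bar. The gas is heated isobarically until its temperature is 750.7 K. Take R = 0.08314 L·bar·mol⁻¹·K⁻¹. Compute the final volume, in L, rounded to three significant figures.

V₂ ≈ 21.8 L

From PV = nRT: V₁ = nRT₁/P₁ = 17.54 L.
Isobaric, so V/T is constant: P₂ = P₁; V₂ = V₁·(T₂/T₁) = 21.82 L.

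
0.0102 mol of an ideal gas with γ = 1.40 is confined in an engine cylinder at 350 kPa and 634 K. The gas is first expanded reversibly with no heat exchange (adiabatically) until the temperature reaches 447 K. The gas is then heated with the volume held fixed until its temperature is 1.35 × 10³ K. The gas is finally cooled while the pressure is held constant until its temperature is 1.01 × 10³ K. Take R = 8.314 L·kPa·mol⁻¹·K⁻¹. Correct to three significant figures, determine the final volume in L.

From PV = nRT: V₁ = nRT₁/P₁ = 0.1536 L.
Adiabatic (γ = 1.40), T V^(γ−1) and P V^γ constant: P₂ = P₁·(T₂/T₁)^(γ/(γ−1)) = 103.0 kPa; V₂ = V₁·(T₁/T₂)^(1/(γ−1)) = 0.3680 L.
Isochoric, so P/T is constant: V₃ = V₂; P₃ = P₂·(T₃/T₂) = 311.1 kPa.
Isobaric, so V/T is constant: P₄ = P₃; V₄ = V₃·(T₄/T₃) = 0.2753 L.

V₄ ≈ 0.275 L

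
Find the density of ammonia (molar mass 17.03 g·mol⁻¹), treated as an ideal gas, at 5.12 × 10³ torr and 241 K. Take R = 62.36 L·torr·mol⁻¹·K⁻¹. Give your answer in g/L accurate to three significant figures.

ρ = PM/(RT) = (5.12e+03 × 17.03) / (62.36 × 241.0)

ρ ≈ 5.80 g/L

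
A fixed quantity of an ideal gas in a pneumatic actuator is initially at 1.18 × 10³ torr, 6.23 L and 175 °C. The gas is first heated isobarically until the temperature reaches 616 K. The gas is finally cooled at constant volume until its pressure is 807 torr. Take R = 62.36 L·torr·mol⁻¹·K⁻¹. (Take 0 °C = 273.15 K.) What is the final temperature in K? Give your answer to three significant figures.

T₃ ≈ 421 K

Convert: T₁ = 448.1 K.
P constant ⇒ V ∝ T: P₂ = P₁; V₂ = V₁·(T₂/T₁) = 8.563 L.
Isochoric, so P/T is constant: V₃ = V₂; T₃ = T₂·(P₃/P₂) = 421.3 K.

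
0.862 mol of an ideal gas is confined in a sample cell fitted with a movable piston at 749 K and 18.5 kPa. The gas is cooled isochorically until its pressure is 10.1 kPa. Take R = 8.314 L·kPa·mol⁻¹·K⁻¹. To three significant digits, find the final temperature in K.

T₂ ≈ 409 K

From PV = nRT: V₁ = nRT₁/P₁ = 290.2 L.
V constant ⇒ P ∝ T: V₂ = V₁; T₂ = T₁·(P₂/P₁) = 408.9 K.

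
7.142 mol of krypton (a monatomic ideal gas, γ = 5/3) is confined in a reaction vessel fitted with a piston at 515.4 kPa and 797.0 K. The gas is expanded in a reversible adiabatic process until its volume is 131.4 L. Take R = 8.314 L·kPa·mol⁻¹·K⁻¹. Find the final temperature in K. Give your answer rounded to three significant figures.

From PV = nRT: V₁ = nRT₁/P₁ = 91.82 L.
Adiabatic (γ = 5/3), T V^(γ−1) and P V^γ constant: T₂ = T₁·(V₁/V₂)^(γ−1) = 627.6 K; P₂ = P₁·(V₁/V₂)^γ = 283.6 kPa.

T₂ ≈ 628 K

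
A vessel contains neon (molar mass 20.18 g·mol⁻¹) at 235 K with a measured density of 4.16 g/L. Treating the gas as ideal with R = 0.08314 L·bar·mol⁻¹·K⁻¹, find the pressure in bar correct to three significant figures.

P ≈ 4.03 bar

ρ = PM/(RT) ⇒ P = ρRT/M = (4.16 × 0.08314 × 235.0) / 20.18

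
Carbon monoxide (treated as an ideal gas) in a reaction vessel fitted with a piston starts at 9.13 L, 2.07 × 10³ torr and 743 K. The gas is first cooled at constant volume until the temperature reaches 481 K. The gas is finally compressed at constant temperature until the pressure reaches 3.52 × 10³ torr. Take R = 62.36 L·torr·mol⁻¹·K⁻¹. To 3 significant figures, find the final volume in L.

V₃ ≈ 3.48 L

V constant ⇒ P ∝ T: V₂ = V₁; P₂ = P₁·(T₂/T₁) = 1340 torr.
T constant ⇒ Boyle's law P V = const: T₃ = T₂; V₃ = V₂·(P₂/P₃) = 3.476 L.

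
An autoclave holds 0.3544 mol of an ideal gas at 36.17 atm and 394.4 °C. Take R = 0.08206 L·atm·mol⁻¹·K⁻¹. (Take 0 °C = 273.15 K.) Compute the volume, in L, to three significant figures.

Convert: T = 667.55 K.
PV = nRT ⇒ V = nRT/P = (0.3544 × 0.08206 × 667.55) / 36.17

V ≈ 0.537 L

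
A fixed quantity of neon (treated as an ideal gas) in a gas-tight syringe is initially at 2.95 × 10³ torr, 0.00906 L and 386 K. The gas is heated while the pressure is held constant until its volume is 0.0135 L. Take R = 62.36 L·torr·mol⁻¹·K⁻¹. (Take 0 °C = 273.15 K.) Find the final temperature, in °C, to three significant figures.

Isobaric, so V/T is constant: P₂ = P₁; T₂ = T₁·(V₂/V₁) = 575.2 K.

T₂ ≈ 302 °C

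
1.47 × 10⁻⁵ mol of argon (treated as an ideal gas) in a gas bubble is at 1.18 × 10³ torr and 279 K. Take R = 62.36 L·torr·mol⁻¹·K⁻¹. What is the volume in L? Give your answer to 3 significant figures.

V ≈ 0.000217 L

PV = nRT ⇒ V = nRT/P = (1.47e-05 × 62.36 × 279) / 1.18e+03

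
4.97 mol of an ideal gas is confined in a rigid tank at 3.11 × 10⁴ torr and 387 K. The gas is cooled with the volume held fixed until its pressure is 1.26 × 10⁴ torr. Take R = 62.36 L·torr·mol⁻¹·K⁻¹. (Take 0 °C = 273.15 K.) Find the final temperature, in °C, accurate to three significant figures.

T₂ ≈ -116 °C

From PV = nRT: V₁ = nRT₁/P₁ = 3.857 L.
V constant ⇒ P ∝ T: V₂ = V₁; T₂ = T₁·(P₂/P₁) = 156.8 K.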